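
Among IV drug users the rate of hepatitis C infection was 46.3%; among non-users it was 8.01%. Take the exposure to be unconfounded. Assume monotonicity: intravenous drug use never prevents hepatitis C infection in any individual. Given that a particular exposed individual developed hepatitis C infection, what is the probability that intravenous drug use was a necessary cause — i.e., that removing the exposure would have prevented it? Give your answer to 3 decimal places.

p₁ = 0.463, p₀ = 0.0801.
Under exogeneity and monotonicity, PN = (p₁ − p₀) / p₁.
PN = (0.463 − 0.0801) / 0.463 = 0.3829 / 0.463 ≈ 0.8270

PN ≈ 0.827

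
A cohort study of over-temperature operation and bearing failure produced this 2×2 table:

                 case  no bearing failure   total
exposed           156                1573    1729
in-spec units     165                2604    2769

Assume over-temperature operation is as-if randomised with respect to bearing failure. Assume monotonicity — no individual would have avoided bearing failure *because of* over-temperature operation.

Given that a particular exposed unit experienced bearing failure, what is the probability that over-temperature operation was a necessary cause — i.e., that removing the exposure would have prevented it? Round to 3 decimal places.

p₁ = P(outcome | exposed) = 156/1729 = 0.090226
p₀ = P(outcome | unexposed) = 165/2769 = 0.059588
Under exogeneity and monotonicity, PN = (p₁ − p₀)/p₁.
PN = (0.090226 − 0.059588) / 0.090226 ≈ 0.3396

PN ≈ 0.340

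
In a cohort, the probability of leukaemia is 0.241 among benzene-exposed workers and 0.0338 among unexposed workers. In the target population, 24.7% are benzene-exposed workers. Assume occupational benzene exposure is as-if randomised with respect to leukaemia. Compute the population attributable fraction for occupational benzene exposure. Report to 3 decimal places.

PAF ≈ 0.602

Let p₁ = 0.241, p₀ = 0.0338.
Overall risk P(Y=1) = π·p₁ + (1−π)·p₀ = 0.247×0.241 + 0.753×0.0338 = 0.084978.
Under exogeneity, PAF = [P(Y=1) − p₀] / P(Y=1).
PAF = (0.084978 − 0.0338) / 0.084978 ≈ 0.6023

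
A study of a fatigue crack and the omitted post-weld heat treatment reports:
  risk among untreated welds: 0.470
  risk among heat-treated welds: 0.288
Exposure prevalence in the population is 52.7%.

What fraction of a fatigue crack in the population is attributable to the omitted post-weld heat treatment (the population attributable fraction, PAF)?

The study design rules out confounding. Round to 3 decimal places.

Let p₁ = 0.47, p₀ = 0.288.
Overall risk P(Y=1) = π·p₁ + (1−π)·p₀ = 0.527×0.47 + 0.473×0.288 = 0.38391.
Under exogeneity, PAF = [P(Y=1) − p₀] / P(Y=1).
PAF = (0.38391 − 0.288) / 0.38391 ≈ 0.2498

PAF ≈ 0.250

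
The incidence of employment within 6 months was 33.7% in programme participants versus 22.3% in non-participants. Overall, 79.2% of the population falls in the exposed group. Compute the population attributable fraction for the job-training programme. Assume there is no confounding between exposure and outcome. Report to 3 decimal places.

PAF ≈ 0.288

p₁ = 0.337, p₀ = 0.223.
Overall risk P(Y=1) = π·p₁ + (1−π)·p₀ = 0.792×0.337 + 0.208×0.223 = 0.31329.
Under exogeneity, PAF = [P(Y=1) − p₀] / P(Y=1).
PAF = (0.31329 − 0.223) / 0.31329 ≈ 0.2882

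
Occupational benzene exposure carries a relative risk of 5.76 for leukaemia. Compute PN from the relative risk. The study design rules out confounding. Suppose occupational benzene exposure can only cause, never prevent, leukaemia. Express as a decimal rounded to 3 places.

Under exogeneity and monotonicity, PN = (RR − 1) / RR = 1 − 1/RR.
PN = (5.76 − 1) / 5.76 = 4.76 / 5.76 ≈ 0.8264

PN ≈ 0.826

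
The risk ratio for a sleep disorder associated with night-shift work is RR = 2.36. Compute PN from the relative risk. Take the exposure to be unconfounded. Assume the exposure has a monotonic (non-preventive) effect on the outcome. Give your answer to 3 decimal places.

Under exogeneity and monotonicity, PN = (RR − 1) / RR = 1 − 1/RR.
PN = (2.36 − 1) / 2.36 = 1.36 / 2.36 ≈ 0.5763

PN ≈ 0.576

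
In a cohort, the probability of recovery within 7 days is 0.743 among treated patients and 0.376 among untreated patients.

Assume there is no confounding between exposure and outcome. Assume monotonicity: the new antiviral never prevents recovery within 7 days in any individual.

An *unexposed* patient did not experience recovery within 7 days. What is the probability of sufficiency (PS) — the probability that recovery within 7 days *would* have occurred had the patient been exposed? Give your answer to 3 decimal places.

Let p₁ = 0.743, p₀ = 0.376.
Under exogeneity and monotonicity, PS = (p₁ − p₀) / (1 − p₀).
PS = (0.743 − 0.376) / (1 − 0.376) = 0.367 / 0.624 ≈ 0.5881

PS ≈ 0.588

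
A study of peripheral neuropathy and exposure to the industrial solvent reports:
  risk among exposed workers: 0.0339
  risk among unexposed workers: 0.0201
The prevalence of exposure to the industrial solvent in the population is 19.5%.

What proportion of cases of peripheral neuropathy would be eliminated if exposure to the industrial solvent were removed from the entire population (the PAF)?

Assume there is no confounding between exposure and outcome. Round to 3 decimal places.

Let p₁ = 0.0339, p₀ = 0.0201.
Overall risk P(Y=1) = π·p₁ + (1−π)·p₀ = 0.195×0.0339 + 0.805×0.0201 = 0.022791.
Under exogeneity, PAF = [P(Y=1) − p₀] / P(Y=1).
PAF = (0.022791 − 0.0201) / 0.022791 ≈ 0.1181

PAF ≈ 0.118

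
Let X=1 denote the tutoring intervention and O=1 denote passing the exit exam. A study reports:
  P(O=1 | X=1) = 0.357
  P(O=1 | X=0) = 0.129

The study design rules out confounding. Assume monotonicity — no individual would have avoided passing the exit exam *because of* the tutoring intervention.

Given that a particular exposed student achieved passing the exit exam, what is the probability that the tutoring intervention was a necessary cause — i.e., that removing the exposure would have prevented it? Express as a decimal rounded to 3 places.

Let p₁ = 0.357, p₀ = 0.129.
Under exogeneity and monotonicity, PN = (p₁ − p₀) / p₁.
PN = (0.357 − 0.129) / 0.357 = 0.228 / 0.357 ≈ 0.6387

PN ≈ 0.639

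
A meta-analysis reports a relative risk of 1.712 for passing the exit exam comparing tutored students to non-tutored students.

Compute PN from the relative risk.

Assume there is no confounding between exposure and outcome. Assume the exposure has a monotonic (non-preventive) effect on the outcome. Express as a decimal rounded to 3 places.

PN ≈ 0.416

Under exogeneity and monotonicity, PN = (RR − 1) / RR = 1 − 1/RR.
PN = (1.712 − 1) / 1.712 = 0.712 / 1.712 ≈ 0.4159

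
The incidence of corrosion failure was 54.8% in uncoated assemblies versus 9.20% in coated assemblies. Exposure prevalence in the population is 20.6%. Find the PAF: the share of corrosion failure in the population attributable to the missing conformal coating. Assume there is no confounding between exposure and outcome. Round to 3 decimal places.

PAF ≈ 0.505

p₁ = 0.548, p₀ = 0.092.
Overall risk P(Y=1) = π·p₁ + (1−π)·p₀ = 0.206×0.548 + 0.794×0.092 = 0.18594.
Under exogeneity, PAF = [P(Y=1) − p₀] / P(Y=1).
PAF = (0.18594 − 0.092) / 0.18594 ≈ 0.5052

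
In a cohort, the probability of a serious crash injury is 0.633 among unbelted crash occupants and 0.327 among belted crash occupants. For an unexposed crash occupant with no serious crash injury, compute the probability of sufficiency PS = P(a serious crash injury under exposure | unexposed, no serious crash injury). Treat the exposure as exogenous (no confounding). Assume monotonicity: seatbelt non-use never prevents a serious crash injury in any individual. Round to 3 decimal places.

PS ≈ 0.455

Let p₁ = 0.633, p₀ = 0.327.
Under exogeneity and monotonicity, PS = (p₁ − p₀) / (1 − p₀).
PS = (0.633 − 0.327) / (1 − 0.327) = 0.306 / 0.673 ≈ 0.4547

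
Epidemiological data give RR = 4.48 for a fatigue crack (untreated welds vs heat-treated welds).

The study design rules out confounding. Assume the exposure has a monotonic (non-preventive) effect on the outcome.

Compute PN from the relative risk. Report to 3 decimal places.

Under exogeneity and monotonicity, PN = (RR − 1) / RR = 1 − 1/RR.
PN = (4.48 − 1) / 4.48 = 3.48 / 4.48 ≈ 0.7768

PN ≈ 0.777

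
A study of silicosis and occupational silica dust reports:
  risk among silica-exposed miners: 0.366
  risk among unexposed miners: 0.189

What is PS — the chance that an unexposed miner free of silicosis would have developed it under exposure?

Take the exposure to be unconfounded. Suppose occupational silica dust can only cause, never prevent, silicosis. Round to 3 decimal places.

Let p₁ = 0.366, p₀ = 0.189.
Under exogeneity and monotonicity, PS = (p₁ − p₀) / (1 − p₀).
PS = (0.366 − 0.189) / (1 − 0.189) = 0.177 / 0.811 ≈ 0.2182

PS ≈ 0.218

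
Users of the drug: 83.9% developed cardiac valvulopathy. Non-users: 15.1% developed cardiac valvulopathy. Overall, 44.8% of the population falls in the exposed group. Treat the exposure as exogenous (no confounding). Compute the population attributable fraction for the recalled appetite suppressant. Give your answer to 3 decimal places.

p₁ = 0.839, p₀ = 0.151.
Overall risk P(Y=1) = π·p₁ + (1−π)·p₀ = 0.448×0.839 + 0.552×0.151 = 0.45922.
Under exogeneity, PAF = [P(Y=1) − p₀] / P(Y=1).
PAF = (0.45922 − 0.151) / 0.45922 ≈ 0.6712

PAF ≈ 0.671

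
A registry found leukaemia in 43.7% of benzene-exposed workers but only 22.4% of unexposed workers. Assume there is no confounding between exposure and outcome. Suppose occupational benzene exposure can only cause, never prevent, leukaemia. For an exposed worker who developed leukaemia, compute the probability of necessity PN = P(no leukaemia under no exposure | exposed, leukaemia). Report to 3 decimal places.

p₁ = 0.437, p₀ = 0.224.
Under exogeneity and monotonicity, PN = (p₁ − p₀) / p₁.
PN = (0.437 − 0.224) / 0.437 = 0.213 / 0.437 ≈ 0.4874

PN ≈ 0.487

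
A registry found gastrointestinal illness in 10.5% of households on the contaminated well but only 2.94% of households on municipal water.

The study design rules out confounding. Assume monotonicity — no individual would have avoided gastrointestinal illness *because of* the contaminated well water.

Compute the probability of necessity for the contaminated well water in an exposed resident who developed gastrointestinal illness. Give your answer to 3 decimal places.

PN ≈ 0.720

p₁ = 0.105, p₀ = 0.0294.
Under exogeneity and monotonicity, PN = (p₁ − p₀) / p₁.
PN = (0.105 − 0.0294) / 0.105 = 0.0756 / 0.105 ≈ 0.7200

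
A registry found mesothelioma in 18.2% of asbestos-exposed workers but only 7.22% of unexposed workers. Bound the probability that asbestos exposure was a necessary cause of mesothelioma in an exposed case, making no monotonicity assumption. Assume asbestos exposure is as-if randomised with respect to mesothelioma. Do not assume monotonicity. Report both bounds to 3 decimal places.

0.603 ≤ PN ≤ 1.000

p₁ = 0.182, p₀ = 0.0722.
Under exogeneity alone the bounds on PN are max{0,(p₁−p₀)/p₁} ≤ PN ≤ min{1,(1−p₀)/p₁}.
  lower = (p₁ − p₀)/p₁ = 0.1098 / 0.182 ≈ 0.6033
  upper = min{1, (1 − p₀)/p₁} = 0.9278 / 0.182 ≈ 5.0978 → capped at 1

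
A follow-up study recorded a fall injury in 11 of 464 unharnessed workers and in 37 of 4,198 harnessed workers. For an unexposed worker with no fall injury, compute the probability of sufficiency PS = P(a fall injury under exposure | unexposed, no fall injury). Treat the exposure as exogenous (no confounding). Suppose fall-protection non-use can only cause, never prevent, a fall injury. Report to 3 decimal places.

PS ≈ 0.015

p₁ = P(outcome | exposed) = 11/464 = 0.023707
p₀ = P(outcome | unexposed) = 37/4198 = 0.0088137
Under exogeneity and monotonicity, PS = (p₁ − p₀) / (1 − p₀).
PS = (0.023707 − 0.0088137) / (1 − 0.0088137) = 0.014893 / 0.99119 ≈ 0.0150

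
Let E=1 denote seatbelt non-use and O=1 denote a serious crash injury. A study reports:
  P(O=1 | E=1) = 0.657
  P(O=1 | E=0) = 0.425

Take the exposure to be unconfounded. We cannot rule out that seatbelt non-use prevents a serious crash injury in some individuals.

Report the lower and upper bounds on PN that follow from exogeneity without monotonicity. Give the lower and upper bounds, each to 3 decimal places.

0.353 ≤ PN ≤ 0.875

Let p₁ = 0.657, p₀ = 0.425.
Under exogeneity alone the bounds on PN are max{0,(p₁−p₀)/p₁} ≤ PN ≤ min{1,(1−p₀)/p₁}.
  lower = (p₁ − p₀)/p₁ = 0.232 / 0.657 ≈ 0.3531
  upper = min{1, (1 − p₀)/p₁} = 0.575 / 0.657 ≈ 0.8752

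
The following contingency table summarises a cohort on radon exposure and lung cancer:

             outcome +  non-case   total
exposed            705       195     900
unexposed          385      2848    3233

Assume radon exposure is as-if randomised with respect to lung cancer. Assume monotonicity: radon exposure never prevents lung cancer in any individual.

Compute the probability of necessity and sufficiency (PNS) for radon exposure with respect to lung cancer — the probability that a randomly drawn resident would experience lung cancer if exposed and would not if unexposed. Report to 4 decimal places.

p₁ = P(outcome | exposed) = 705/900 = 0.78333
p₀ = P(outcome | unexposed) = 385/3233 = 0.11908
Under exogeneity and monotonicity, PNS = p₁ − p₀.
PNS = 0.78333 − 0.11908 = 0.66425

PNS ≈ 0.6642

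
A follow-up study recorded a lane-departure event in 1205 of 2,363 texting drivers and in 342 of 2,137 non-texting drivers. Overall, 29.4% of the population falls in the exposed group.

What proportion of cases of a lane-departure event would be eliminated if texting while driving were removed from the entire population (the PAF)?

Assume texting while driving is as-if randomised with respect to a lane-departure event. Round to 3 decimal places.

PAF ≈ 0.391

p₁ = P(outcome | exposed) = 1205/2363 = 0.50994
p₀ = P(outcome | unexposed) = 342/2137 = 0.16004
Overall risk P(Y=1) = π·p₁ + (1−π)·p₀ = 0.294×0.50994 + 0.706×0.16004 = 0.26291.
Under exogeneity, PAF = [P(Y=1) − p₀] / P(Y=1).
PAF = (0.26291 − 0.16004) / 0.26291 ≈ 0.3913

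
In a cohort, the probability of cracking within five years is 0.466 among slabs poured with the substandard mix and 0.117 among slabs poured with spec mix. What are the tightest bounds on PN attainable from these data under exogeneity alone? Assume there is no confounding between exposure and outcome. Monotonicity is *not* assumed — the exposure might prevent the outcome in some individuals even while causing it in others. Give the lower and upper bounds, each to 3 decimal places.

0.749 ≤ PN ≤ 1.000

Let p₁ = 0.466, p₀ = 0.117.
Under exogeneity alone the bounds on PN are max{0,(p₁−p₀)/p₁} ≤ PN ≤ min{1,(1−p₀)/p₁}.
  lower = (p₁ − p₀)/p₁ = 0.349 / 0.466 ≈ 0.7489
  upper = min{1, (1 − p₀)/p₁} = 0.883 / 0.466 ≈ 1.8948 → capped at 1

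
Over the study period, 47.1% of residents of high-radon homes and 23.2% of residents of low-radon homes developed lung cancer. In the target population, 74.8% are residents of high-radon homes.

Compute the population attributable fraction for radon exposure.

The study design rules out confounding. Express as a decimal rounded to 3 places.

PAF ≈ 0.435

p₁ = 0.471, p₀ = 0.232.
Overall risk P(Y=1) = π·p₁ + (1−π)·p₀ = 0.748×0.471 + 0.252×0.232 = 0.41077.
Under exogeneity, PAF = [P(Y=1) − p₀] / P(Y=1).
PAF = (0.41077 − 0.232) / 0.41077 ≈ 0.4352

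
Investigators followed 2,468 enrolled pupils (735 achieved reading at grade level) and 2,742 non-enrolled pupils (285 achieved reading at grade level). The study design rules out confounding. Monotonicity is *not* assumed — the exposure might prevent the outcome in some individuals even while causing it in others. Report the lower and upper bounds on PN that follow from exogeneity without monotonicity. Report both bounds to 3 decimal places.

p₁ = P(outcome | exposed) = 735/2468 = 0.29781
p₀ = P(outcome | unexposed) = 285/2742 = 0.10394
Under exogeneity alone the bounds on PN are max{0,(p₁−p₀)/p₁} ≤ PN ≤ min{1,(1−p₀)/p₁}.
  lower = (p₁ − p₀)/p₁ = 0.19387 / 0.29781 ≈ 0.6510
  upper = min{1, (1 − p₀)/p₁} = 0.89606 / 0.29781 ≈ 3.0088 → capped at 1

0.651 ≤ PN ≤ 1.000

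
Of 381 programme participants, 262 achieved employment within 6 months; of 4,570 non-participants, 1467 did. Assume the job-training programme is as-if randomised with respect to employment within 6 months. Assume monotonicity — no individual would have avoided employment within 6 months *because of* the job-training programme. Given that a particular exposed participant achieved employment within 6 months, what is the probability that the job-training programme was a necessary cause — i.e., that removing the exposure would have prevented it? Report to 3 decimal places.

PN ≈ 0.533

p₁ = P(outcome | exposed) = 262/381 = 0.68766
p₀ = P(outcome | unexposed) = 1467/4570 = 0.32101
Under exogeneity and monotonicity, PN = (p₁ − p₀) / p₁.
PN = (0.68766 − 0.32101) / 0.68766 = 0.36666 / 0.68766 ≈ 0.5332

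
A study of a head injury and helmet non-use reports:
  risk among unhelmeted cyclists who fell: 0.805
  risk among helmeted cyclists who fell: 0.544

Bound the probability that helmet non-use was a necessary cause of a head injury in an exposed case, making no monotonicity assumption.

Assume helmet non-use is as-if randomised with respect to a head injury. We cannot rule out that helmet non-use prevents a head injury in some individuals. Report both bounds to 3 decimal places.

0.324 ≤ PN ≤ 0.566

Let p₁ = 0.805, p₀ = 0.544.
Under exogeneity alone the bounds on PN are max{0,(p₁−p₀)/p₁} ≤ PN ≤ min{1,(1−p₀)/p₁}.
  lower = (p₁ − p₀)/p₁ = 0.261 / 0.805 ≈ 0.3242
  upper = min{1, (1 − p₀)/p₁} = 0.456 / 0.805 ≈ 0.5665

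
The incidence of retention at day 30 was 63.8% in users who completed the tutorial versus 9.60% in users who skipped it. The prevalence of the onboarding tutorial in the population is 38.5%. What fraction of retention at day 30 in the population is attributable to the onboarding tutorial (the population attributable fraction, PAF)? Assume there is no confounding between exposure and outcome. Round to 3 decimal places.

p₁ = 0.638, p₀ = 0.096.
Overall risk P(Y=1) = π·p₁ + (1−π)·p₀ = 0.385×0.638 + 0.615×0.096 = 0.30467.
Under exogeneity, PAF = [P(Y=1) − p₀] / P(Y=1).
PAF = (0.30467 − 0.096) / 0.30467 ≈ 0.6849

PAF ≈ 0.685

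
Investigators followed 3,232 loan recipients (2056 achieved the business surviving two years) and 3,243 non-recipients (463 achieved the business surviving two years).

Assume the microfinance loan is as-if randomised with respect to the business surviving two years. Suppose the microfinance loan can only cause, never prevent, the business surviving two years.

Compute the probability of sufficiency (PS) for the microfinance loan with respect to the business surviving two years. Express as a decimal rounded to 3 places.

PS ≈ 0.576

p₁ = P(outcome | exposed) = 2056/3232 = 0.63614
p₀ = P(outcome | unexposed) = 463/3243 = 0.14277
Under exogeneity and monotonicity, PS = (p₁ − p₀) / (1 − p₀).
PS = (0.63614 − 0.14277) / (1 − 0.14277) = 0.49337 / 0.85723 ≈ 0.5755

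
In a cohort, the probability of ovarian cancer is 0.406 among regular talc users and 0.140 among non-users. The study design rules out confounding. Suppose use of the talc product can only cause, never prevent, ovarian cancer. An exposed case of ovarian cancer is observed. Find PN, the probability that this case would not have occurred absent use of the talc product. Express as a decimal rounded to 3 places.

Let p₁ = 0.406, p₀ = 0.14.
Under exogeneity and monotonicity, PN = (p₁ − p₀) / p₁.
PN = (0.406 − 0.14) / 0.406 = 0.266 / 0.406 ≈ 0.6552

PN ≈ 0.655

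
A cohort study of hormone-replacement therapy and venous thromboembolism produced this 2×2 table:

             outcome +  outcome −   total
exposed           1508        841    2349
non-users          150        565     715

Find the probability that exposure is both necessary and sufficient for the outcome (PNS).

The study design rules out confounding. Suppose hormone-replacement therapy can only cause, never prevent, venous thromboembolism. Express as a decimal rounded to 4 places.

p₁ = P(outcome | exposed) = 1508/2349 = 0.64198
p₀ = P(outcome | unexposed) = 150/715 = 0.20979
Under exogeneity and monotonicity, PNS = p₁ − p₀.
PNS = 0.64198 − 0.20979 = 0.43219

PNS ≈ 0.4322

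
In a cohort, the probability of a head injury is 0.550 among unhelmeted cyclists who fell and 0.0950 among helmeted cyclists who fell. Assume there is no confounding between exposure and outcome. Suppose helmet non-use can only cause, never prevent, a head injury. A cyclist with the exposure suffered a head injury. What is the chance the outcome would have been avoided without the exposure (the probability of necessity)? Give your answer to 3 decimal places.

Let p₁ = 0.55, p₀ = 0.095.
Under exogeneity and monotonicity, PN = (p₁ − p₀) / p₁.
PN = (0.55 − 0.095) / 0.55 = 0.455 / 0.55 ≈ 0.8273

PN ≈ 0.827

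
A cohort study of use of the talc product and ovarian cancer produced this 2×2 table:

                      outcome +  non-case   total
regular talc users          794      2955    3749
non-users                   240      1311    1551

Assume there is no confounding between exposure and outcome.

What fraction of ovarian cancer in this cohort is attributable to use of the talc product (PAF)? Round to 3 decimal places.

p₁ = P(outcome | exposed) = 794/3749 = 0.21179
p₀ = P(outcome | unexposed) = 240/1551 = 0.15474
Exposure prevalence π = 3749/5300 = 0.70736; overall risk P(Y=1) = 0.19509.
Under exogeneity, PAF = [P(Y=1) − p₀]/P(Y=1).
PAF = (0.19509 − 0.15474) / 0.19509 ≈ 0.2069

PAF ≈ 0.207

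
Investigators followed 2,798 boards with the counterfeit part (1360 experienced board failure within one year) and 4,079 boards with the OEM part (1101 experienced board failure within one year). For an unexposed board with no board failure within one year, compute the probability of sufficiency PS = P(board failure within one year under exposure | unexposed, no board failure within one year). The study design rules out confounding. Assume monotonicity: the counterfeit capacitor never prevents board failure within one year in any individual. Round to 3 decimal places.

PS ≈ 0.296

p₁ = P(outcome | exposed) = 1360/2798 = 0.48606
p₀ = P(outcome | unexposed) = 1101/4079 = 0.26992
Under exogeneity and monotonicity, PS = (p₁ − p₀) / (1 − p₀).
PS = (0.48606 − 0.26992) / (1 − 0.26992) = 0.21614 / 0.73008 ≈ 0.2961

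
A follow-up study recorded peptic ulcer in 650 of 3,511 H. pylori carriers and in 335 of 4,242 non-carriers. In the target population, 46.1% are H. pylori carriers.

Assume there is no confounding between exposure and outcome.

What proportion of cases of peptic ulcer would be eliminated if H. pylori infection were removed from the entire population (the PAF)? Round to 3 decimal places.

PAF ≈ 0.383

p₁ = P(outcome | exposed) = 650/3511 = 0.18513
p₀ = P(outcome | unexposed) = 335/4242 = 0.078972
Overall risk P(Y=1) = π·p₁ + (1−π)·p₀ = 0.461×0.18513 + 0.539×0.078972 = 0.12791.
Under exogeneity, PAF = [P(Y=1) − p₀] / P(Y=1).
PAF = (0.12791 − 0.078972) / 0.12791 ≈ 0.3826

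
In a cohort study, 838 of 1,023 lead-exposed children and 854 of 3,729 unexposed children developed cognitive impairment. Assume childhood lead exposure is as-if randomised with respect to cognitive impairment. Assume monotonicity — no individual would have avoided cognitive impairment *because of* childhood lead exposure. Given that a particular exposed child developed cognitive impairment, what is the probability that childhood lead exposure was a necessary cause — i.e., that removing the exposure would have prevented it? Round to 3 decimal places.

PN ≈ 0.720

p₁ = P(outcome | exposed) = 838/1023 = 0.81916
p₀ = P(outcome | unexposed) = 854/3729 = 0.22902
Under exogeneity and monotonicity, PN = (p₁ − p₀) / p₁.
PN = (0.81916 − 0.22902) / 0.81916 = 0.59014 / 0.81916 ≈ 0.7204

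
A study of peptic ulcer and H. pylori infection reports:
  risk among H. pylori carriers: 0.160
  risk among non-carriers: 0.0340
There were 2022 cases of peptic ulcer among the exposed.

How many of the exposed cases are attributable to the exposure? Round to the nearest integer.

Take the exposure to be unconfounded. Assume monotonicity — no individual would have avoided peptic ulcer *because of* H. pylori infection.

about 1592 cases

Let p₁ = 0.16, p₀ = 0.034.
PN = (p₁ − p₀)/p₁ = (0.16 − 0.034) / 0.16 ≈ 0.78750.
Attributable cases ≈ PN × (exposed cases) = 0.78750 × 2022 ≈ 1592.33.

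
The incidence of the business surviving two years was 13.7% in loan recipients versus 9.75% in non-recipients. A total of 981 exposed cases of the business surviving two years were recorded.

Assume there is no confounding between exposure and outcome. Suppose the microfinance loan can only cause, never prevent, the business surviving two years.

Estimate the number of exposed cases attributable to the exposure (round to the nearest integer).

about 283 cases

p₁ = 0.137, p₀ = 0.0975.
PN = (p₁ − p₀)/p₁ = (0.137 − 0.0975) / 0.137 ≈ 0.28832.
Attributable cases ≈ PN × (exposed cases) = 0.28832 × 981 ≈ 282.84.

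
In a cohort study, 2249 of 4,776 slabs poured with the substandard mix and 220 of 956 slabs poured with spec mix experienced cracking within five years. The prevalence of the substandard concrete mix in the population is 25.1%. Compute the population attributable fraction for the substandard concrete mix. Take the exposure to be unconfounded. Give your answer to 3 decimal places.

PAF ≈ 0.208

p₁ = P(outcome | exposed) = 2249/4776 = 0.4709
p₀ = P(outcome | unexposed) = 220/956 = 0.23013
Overall risk P(Y=1) = π·p₁ + (1−π)·p₀ = 0.251×0.4709 + 0.749×0.23013 = 0.29056.
Under exogeneity, PAF = [P(Y=1) − p₀] / P(Y=1).
PAF = (0.29056 − 0.23013) / 0.29056 ≈ 0.2080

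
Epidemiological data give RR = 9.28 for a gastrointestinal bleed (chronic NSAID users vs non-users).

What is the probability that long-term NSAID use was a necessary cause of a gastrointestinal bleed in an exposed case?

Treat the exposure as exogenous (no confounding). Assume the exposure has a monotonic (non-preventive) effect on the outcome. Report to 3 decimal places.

Under exogeneity and monotonicity, PN = (RR − 1) / RR = 1 − 1/RR.
PN = (9.28 − 1) / 9.28 = 8.28 / 9.28 ≈ 0.8922

PN ≈ 0.892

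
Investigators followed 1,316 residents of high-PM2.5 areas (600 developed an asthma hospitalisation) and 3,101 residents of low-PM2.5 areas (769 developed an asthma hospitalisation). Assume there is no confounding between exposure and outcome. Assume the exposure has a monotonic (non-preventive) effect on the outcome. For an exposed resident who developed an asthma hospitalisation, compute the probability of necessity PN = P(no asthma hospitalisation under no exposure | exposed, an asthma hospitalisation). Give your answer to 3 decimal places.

p₁ = P(outcome | exposed) = 600/1316 = 0.45593
p₀ = P(outcome | unexposed) = 769/3101 = 0.24798
Under exogeneity and monotonicity, PN = (p₁ − p₀) / p₁.
PN = (0.45593 − 0.24798) / 0.45593 = 0.20794 / 0.45593 ≈ 0.4561

PN ≈ 0.456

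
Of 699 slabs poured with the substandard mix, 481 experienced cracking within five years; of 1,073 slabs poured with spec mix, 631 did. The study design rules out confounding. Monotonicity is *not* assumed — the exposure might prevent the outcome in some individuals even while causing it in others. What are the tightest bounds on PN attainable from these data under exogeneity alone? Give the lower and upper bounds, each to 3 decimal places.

0.145 ≤ PN ≤ 0.599

p₁ = P(outcome | exposed) = 481/699 = 0.68813
p₀ = P(outcome | unexposed) = 631/1073 = 0.58807
Under exogeneity alone the bounds on PN are max{0,(p₁−p₀)/p₁} ≤ PN ≤ min{1,(1−p₀)/p₁}.
  lower = (p₁ − p₀)/p₁ = 0.10006 / 0.68813 ≈ 0.1454
  upper = min{1, (1 − p₀)/p₁} = 0.41193 / 0.68813 ≈ 0.5986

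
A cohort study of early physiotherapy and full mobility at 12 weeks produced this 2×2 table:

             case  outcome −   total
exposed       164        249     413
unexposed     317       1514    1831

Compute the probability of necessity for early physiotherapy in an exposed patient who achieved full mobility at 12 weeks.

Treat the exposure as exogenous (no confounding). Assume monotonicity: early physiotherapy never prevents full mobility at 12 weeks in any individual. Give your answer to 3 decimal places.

PN ≈ 0.564

p₁ = P(outcome | exposed) = 164/413 = 0.39709
p₀ = P(outcome | unexposed) = 317/1831 = 0.17313
Under exogeneity and monotonicity, PN = (p₁ − p₀) / p₁.
PN = (0.39709 − 0.17313) / 0.39709 = 0.22396 / 0.39709 ≈ 0.5640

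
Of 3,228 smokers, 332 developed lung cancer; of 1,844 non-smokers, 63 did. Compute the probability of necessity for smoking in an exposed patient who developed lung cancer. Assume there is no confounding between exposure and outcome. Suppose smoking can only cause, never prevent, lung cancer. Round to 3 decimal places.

p₁ = P(outcome | exposed) = 332/3228 = 0.10285
p₀ = P(outcome | unexposed) = 63/1844 = 0.034165
Under exogeneity and monotonicity, PN = (p₁ − p₀) / p₁.
PN = (0.10285 − 0.034165) / 0.10285 = 0.068685 / 0.10285 ≈ 0.6678

PN ≈ 0.668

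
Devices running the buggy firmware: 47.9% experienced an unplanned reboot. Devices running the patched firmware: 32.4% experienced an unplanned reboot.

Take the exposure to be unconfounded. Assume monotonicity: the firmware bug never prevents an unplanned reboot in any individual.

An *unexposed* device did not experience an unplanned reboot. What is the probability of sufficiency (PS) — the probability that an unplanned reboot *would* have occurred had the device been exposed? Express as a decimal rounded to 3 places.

p₁ = 0.479, p₀ = 0.324.
Under exogeneity and monotonicity, PS = (p₁ − p₀) / (1 − p₀).
PS = (0.479 − 0.324) / (1 − 0.324) = 0.155 / 0.676 ≈ 0.2293

PS ≈ 0.229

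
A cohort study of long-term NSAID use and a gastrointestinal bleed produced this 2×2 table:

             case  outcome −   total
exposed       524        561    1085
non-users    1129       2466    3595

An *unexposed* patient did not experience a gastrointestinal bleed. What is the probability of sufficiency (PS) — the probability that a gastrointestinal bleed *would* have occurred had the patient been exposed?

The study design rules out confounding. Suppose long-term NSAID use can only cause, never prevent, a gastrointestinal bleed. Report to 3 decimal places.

PS ≈ 0.246

p₁ = P(outcome | exposed) = 524/1085 = 0.48295
p₀ = P(outcome | unexposed) = 1129/3595 = 0.31405
Under exogeneity and monotonicity, PS = (p₁ − p₀)/(1 − p₀).
PS = (0.48295 − 0.31405) / 0.68595 ≈ 0.2462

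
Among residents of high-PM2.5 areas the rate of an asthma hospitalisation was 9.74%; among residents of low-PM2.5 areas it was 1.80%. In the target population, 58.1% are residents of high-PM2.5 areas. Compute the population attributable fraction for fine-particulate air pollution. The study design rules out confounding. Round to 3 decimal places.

p₁ = 0.0974, p₀ = 0.018.
Overall risk P(Y=1) = π·p₁ + (1−π)·p₀ = 0.581×0.0974 + 0.419×0.018 = 0.064131.
Under exogeneity, PAF = [P(Y=1) − p₀] / P(Y=1).
PAF = (0.064131 − 0.018) / 0.064131 ≈ 0.7193

PAF ≈ 0.719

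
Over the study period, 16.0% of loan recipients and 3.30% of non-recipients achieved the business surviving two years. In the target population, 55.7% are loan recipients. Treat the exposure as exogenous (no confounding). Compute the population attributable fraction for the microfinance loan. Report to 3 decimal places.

p₁ = 0.16, p₀ = 0.033.
Overall risk P(Y=1) = π·p₁ + (1−π)·p₀ = 0.557×0.16 + 0.443×0.033 = 0.10374.
Under exogeneity, PAF = [P(Y=1) − p₀] / P(Y=1).
PAF = (0.10374 − 0.033) / 0.10374 ≈ 0.6819

PAF ≈ 0.682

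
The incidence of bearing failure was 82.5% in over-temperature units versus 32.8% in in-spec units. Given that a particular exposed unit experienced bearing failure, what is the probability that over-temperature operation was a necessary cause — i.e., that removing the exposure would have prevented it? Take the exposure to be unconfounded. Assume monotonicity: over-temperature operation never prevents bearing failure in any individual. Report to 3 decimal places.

p₁ = 0.825, p₀ = 0.328.
Under exogeneity and monotonicity, PN = (p₁ − p₀) / p₁.
PN = (0.825 − 0.328) / 0.825 = 0.497 / 0.825 ≈ 0.6024

PN ≈ 0.602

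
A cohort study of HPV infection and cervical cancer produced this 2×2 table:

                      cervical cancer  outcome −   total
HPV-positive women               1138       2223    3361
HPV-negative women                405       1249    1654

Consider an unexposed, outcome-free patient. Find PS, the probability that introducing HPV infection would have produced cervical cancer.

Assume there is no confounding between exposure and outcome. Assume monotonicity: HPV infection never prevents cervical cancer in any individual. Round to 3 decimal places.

p₁ = P(outcome | exposed) = 1138/3361 = 0.33859
p₀ = P(outcome | unexposed) = 405/1654 = 0.24486
Under exogeneity and monotonicity, PS = (p₁ − p₀) / (1 − p₀).
PS = (0.33859 − 0.24486) / (1 − 0.24486) = 0.093729 / 0.75514 ≈ 0.1241

PS ≈ 0.124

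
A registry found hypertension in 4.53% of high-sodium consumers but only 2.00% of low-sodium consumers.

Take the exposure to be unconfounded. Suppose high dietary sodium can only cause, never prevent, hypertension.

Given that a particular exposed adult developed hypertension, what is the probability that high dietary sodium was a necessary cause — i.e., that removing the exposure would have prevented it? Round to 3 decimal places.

p₁ = 0.0453, p₀ = 0.02.
Under exogeneity and monotonicity, PN = (p₁ − p₀) / p₁.
PN = (0.0453 − 0.02) / 0.0453 = 0.0253 / 0.0453 ≈ 0.5585

PN ≈ 0.558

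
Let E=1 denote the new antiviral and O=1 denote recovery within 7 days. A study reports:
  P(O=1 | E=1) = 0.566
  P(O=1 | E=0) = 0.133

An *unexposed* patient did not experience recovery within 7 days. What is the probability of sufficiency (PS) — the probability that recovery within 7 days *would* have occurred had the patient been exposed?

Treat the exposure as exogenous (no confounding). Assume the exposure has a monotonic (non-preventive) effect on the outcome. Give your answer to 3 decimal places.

PS ≈ 0.499

Let p₁ = 0.566, p₀ = 0.133.
Under exogeneity and monotonicity, PS = (p₁ − p₀) / (1 − p₀).
PS = (0.566 − 0.133) / (1 − 0.133) = 0.433 / 0.867 ≈ 0.4994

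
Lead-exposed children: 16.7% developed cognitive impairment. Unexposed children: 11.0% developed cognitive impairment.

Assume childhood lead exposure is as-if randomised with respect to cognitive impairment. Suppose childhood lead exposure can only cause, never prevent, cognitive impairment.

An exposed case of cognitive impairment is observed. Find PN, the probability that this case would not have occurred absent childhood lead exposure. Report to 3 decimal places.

PN ≈ 0.341

p₁ = 0.167, p₀ = 0.11.
Under exogeneity and monotonicity, PN = (p₁ − p₀) / p₁.
PN = (0.167 − 0.11) / 0.167 = 0.057 / 0.167 ≈ 0.3413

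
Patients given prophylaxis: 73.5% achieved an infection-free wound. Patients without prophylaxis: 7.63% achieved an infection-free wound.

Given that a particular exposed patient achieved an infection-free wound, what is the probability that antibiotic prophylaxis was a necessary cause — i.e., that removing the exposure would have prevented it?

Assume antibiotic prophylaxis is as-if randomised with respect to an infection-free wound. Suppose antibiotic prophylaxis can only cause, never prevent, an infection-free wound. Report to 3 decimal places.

p₁ = 0.735, p₀ = 0.0763.
Under exogeneity and monotonicity, PN = (p₁ − p₀) / p₁.
PN = (0.735 − 0.0763) / 0.735 = 0.6587 / 0.735 ≈ 0.8962

PN ≈ 0.896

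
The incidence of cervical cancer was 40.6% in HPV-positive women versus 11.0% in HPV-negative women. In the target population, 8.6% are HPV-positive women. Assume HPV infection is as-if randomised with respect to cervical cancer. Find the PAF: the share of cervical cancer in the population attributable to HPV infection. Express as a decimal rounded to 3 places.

p₁ = 0.406, p₀ = 0.11.
Overall risk P(Y=1) = π·p₁ + (1−π)·p₀ = 0.086×0.406 + 0.914×0.11 = 0.13546.
Under exogeneity, PAF = [P(Y=1) − p₀] / P(Y=1).
PAF = (0.13546 − 0.11) / 0.13546 ≈ 0.1879

PAF ≈ 0.188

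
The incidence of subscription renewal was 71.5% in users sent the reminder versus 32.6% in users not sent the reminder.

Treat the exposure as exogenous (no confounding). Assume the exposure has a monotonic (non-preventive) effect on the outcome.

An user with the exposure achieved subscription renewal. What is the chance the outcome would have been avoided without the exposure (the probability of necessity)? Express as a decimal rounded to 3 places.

PN ≈ 0.544

p₁ = 0.715, p₀ = 0.326.
Under exogeneity and monotonicity, PN = (p₁ − p₀) / p₁.
PN = (0.715 − 0.326) / 0.715 = 0.389 / 0.715 ≈ 0.5441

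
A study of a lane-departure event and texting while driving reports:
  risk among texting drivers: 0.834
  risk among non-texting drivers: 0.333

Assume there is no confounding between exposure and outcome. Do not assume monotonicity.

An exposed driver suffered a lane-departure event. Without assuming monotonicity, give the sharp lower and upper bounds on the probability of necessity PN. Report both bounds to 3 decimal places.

Let p₁ = 0.834, p₀ = 0.333.
Under exogeneity alone the bounds on PN are max{0,(p₁−p₀)/p₁} ≤ PN ≤ min{1,(1−p₀)/p₁}.
  lower = (p₁ − p₀)/p₁ = 0.501 / 0.834 ≈ 0.6007
  upper = min{1, (1 − p₀)/p₁} = 0.667 / 0.834 ≈ 0.7998

0.601 ≤ PN ≤ 0.800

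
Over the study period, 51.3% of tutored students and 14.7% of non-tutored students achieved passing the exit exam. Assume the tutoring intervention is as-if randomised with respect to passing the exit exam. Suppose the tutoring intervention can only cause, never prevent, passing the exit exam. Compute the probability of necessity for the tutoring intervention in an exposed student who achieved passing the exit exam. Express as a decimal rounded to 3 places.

p₁ = 0.513, p₀ = 0.147.
Under exogeneity and monotonicity, PN = (p₁ − p₀) / p₁.
PN = (0.513 − 0.147) / 0.513 = 0.366 / 0.513 ≈ 0.7135

PN ≈ 0.713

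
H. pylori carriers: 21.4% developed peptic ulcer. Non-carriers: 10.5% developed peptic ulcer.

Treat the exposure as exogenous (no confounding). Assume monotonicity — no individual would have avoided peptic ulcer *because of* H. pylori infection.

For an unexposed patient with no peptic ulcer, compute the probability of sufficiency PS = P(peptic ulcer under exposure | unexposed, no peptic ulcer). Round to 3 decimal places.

PS ≈ 0.122

p₁ = 0.214, p₀ = 0.105.
Under exogeneity and monotonicity, PS = (p₁ − p₀) / (1 − p₀).
PS = (0.214 − 0.105) / (1 − 0.105) = 0.109 / 0.895 ≈ 0.1218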